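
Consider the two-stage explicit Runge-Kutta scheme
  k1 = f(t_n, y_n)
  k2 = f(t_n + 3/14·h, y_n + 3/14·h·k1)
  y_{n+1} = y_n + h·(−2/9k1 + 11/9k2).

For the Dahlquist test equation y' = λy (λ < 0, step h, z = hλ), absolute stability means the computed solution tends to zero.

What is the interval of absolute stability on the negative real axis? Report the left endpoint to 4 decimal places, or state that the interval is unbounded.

(-3.8182, 0).

On y'=λy, z=hλ:
  k1=λy_n ⇒ h·k1=z·y_n;  k2=λ(1+3/14z)y_n ⇒ h·k2=z(1+3/14z)y_n
  y_{n+1}/y_n = 1 − 2/9z + 11/9z(1+3/14z) = 1 + z + 11/42z²
  R(z) = 1 + z + 11/42z².

Find x<0 with |R(x)|<1.
x=-1.2: |R|=0.1771
R=1: x+11/42x²=0 ⇒ x=−42/11=-3.8182; min R=1−1/(4·11/42)=0.0455>−1
Confirm numerically:
  x=-3.212: |R|=0.49006 <1
  x=-3.144: |R|=0.44486 <1
  x=-2.358: |R|=0.09823 <1
  x=-2.263: |R|=0.07826 <1
  x=-4.378: |R|=1.64190 >1
  x=-3.975: |R|=1.16326 >1
  x=-3.879: |R|=1.06179 >1
Stable set (-3.8182, 0).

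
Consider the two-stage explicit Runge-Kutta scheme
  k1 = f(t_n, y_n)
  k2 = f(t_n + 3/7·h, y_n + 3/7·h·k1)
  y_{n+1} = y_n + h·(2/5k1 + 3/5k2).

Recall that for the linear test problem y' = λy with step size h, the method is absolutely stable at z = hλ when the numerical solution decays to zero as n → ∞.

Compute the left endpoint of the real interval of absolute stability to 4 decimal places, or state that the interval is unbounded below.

Test eqn y'=λy, z=hλ:
  k1=λy_n ⇒ h·k1=z·y_n;  k2=λ(1+3/7z)y_n ⇒ h·k2=z(1+3/7z)y_n
  y_{n+1}/y_n = 1 + 2/5z + 3/5z(1+3/7z) = 1 + z + 9/35z²
  ⇒ R(z) = 1 + z + 9/35z².

Boundary: |R(x)|=1, x<0.
x=-1.5: |R|=0.0786
R=1: x+9/35x²=0 ⇒ x=−35/9=-3.8889; min R=1−1/(4·9/35)=0.0278>−1
Confirm numerically:
  x=-3.313: |R|=0.50939 <1
  x=-3.103: |R|=0.37293 <1
  x=-2.690: |R|=0.17071 <1
  x=-1.659: |R|=0.04873 <1
  x=-4.314: |R|=1.47158 >1
  x=-4.278: |R|=1.42804 >1
  x=-4.082: |R|=1.20270 >1
Stable set (-3.8889, 0).

z* = -3.8889.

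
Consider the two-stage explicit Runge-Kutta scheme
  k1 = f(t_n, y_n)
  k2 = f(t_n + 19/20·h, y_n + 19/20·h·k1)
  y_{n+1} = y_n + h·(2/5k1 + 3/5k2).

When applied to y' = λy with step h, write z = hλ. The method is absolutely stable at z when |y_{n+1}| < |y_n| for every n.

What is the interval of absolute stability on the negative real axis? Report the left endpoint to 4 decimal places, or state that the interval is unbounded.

With y'=λy (z=hλ):
  k1=λy_n ⇒ h·k1=z·y_n;  k2=λ(1+19/20z)y_n ⇒ h·k2=z(1+19/20z)y_n
  y_{n+1}/y_n = 1 + 2/5z + 3/5z(1+19/20z) = 1 + z + 57/100z²
  Hence R(z) = 1 + z + 57/100z².

Solve |R(x)|<1 on ℝ⁻.
x=-0.35: |R|=0.7198
R=1: x+57/100x²=0 ⇒ x=−100/57=-1.7544; min R=1−1/(4·57/100)=0.5614>−1
Confirm numerically:
  x=-1.260: |R|=0.64493 <1
  x=-1.259: |R|=0.64450 <1
  x=-0.792: |R|=0.56554 <1
  x=-2.292: |R|=1.70236 >1
  x=-2.156: |R|=1.49355 >1
Stable set (-1.7544, 0).

(-1.7544, 0).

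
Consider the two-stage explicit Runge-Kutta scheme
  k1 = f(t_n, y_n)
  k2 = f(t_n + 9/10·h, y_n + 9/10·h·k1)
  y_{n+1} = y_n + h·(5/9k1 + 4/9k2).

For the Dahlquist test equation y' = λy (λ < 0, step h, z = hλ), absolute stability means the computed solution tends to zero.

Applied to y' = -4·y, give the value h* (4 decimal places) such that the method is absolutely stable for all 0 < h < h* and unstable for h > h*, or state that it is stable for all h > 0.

(-2.5000,0); λ=-4 ⇒ h* = (5/2)/4 = 0.6250.

Test eqn y'=λy, z=hλ:
  k1=λy_n ⇒ h·k1=z·y_n;  k2=λ(1+9/10z)y_n ⇒ h·k2=z(1+9/10z)y_n
  y_{n+1}/y_n = 1 + 5/9z + 4/9z(1+9/10z) = 1 + z + 2/5z²
  ⇒ R(z) = 1 + z + 2/5z².

Find x<0 with |R(x)|<1.
x=-1.2: |R|=0.3760
R=1: x+2/5x²=0 ⇒ x=−5/2=-2.5000; min R=1−1/(4·2/5)=0.3750>−1
Confirm numerically:
  x=-2.225: |R|=0.75525 <1
  x=-2.090: |R|=0.65724 <1
  x=-1.228: |R|=0.37519 <1
  x=-1.013: |R|=0.39747 <1
  x=-3.021: |R|=1.62958 >1
  x=-2.898: |R|=1.46136 >1
  x=-2.768: |R|=1.29673 >1
Stable set (-2.5000, 0).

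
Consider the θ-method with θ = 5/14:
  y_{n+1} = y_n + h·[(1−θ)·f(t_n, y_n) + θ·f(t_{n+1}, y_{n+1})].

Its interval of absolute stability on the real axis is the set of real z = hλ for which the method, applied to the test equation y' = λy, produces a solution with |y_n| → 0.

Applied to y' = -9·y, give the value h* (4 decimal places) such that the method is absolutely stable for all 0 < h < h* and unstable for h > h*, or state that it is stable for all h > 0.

(-7.0000,0); λ=-9 ⇒ h* = (7)/9 = 0.7778.

With y'=λy (z=hλ):
  y_{n+1} = y_n + z·[9/14·y_n + 5/14·y_{n+1}] ⇒ (1 − 5/14z)y_{n+1} = (1 + 9/14z)y_n
  R(z) = (1 + 9/14z)/(1 − 5/14z).

Need |R(x)|<1, x<0.
x=-1.12: |R|=0.2000
R=−1: 1+9/14x = −1+5/14x ⇒ -2/7x=2 ⇒ x=2/(-2/7)=-7.0000
Confirm numerically:
  x=-5.332: |R|=0.83591 <1
  x=-4.762: |R|=0.76324 <1
  x=-3.072: |R|=0.46485 <1
  x=-7.335: |R|=1.02644 >1
  x=-7.158: |R|=1.01269 >1
  x=-7.040: |R|=1.00325 >1
Stable set (-7.0000, 0).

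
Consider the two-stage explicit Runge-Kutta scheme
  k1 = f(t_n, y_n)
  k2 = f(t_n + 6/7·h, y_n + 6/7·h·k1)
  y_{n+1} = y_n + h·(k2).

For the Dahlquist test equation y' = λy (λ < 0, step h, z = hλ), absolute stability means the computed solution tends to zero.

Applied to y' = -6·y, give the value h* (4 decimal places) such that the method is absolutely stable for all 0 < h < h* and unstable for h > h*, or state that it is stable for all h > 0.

(-1.1667,0); λ=-6 ⇒ h* = (7/6)/6 = 0.1944.

Set f=λy, z=hλ:
  k1=λy_n ⇒ h·k1=z·y_n;  k2=λ(1+6/7z)y_n ⇒ h·k2=z(1+6/7z)y_n
  y_{n+1}/y_n = 1 + z(1+6/7z) = 1 + z + 6/7z²
  R(z) = 1 + z + 6/7z².

Solve |R(x)|<1 on ℝ⁻.
x=-1.24: |R|=1.0779
R=1: x+6/7x²=0 ⇒ x=−7/6=-1.1667; min R=1−1/(4·6/7)=0.7083>−1
Confirm numerically:
  x=-1.111: |R|=0.94699 <1
  x=-1.045: |R|=0.89102 <1
  x=-0.822: |R|=0.75716 <1
  x=-1.598: |R|=1.59080 >1
  x=-1.536: |R|=1.48625 >1
  x=-1.313: |R|=1.16469 >1
So |R|<1 on (-1.1667, 0).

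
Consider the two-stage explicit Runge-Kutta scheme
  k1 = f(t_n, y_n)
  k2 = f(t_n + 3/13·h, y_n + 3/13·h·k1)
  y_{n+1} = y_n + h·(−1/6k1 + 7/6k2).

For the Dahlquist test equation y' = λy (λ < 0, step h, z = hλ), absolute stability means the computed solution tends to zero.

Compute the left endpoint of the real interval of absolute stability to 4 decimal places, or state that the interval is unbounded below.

left endpoint -3.7143.

Test eqn y'=λy, z=hλ:
  k1=λy_n ⇒ h·k1=z·y_n;  k2=λ(1+3/13z)y_n ⇒ h·k2=z(1+3/13z)y_n
  y_{n+1}/y_n = 1 − 1/6z + 7/6z(1+3/13z) = 1 + z + 7/26z²
  ⇒ R(z) = 1 + z + 7/26z².

Need |R(x)|<1, x<0.
x=-0.61: |R|=0.4902
R=1: x+7/26x²=0 ⇒ x=−26/7=-3.7143; min R=1−1/(4·7/26)=0.0714>−1
Confirm numerically:
  x=-2.775: |R|=0.29825 <1
  x=-2.637: |R|=0.23517 <1
  x=-1.837: |R|=0.07154 <1
  x=-1.759: |R|=0.07402 <1
  x=-4.207: |R|=1.55807 >1
  x=-4.152: |R|=1.48930 >1
Interval (-3.7143, 0).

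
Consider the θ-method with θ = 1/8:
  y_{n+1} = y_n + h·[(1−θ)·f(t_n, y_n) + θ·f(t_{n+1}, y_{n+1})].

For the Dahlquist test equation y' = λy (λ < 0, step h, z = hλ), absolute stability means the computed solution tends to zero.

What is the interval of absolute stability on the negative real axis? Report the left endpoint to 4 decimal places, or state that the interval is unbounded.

Test eqn y'=λy, z=hλ:
  y_{n+1} = y_n + z·[7/8·y_n + 1/8·y_{n+1}] ⇒ (1 − 1/8z)y_{n+1} = (1 + 7/8z)y_n
  Hence R(z) = (1 + 7/8z)/(1 − 1/8z).

Find x<0 with |R(x)|<1.
x=-1.66: |R|=0.3747
R=−1: 1+7/8x = −1+1/8x ⇒ -3/4x=2 ⇒ x=2/(-3/4)=-2.6667
Confirm numerically:
  x=-2.530: |R|=0.92213 <1
  x=-1.264: |R|=0.09154 <1
  x=-1.077: |R|=0.05079 <1
  x=-3.087: |R|=1.22747 >1
  x=-2.790: |R|=1.06858 >1
  x=-2.690: |R|=1.01310 >1
Interval (-2.6667, 0).

(-2.6667, 0).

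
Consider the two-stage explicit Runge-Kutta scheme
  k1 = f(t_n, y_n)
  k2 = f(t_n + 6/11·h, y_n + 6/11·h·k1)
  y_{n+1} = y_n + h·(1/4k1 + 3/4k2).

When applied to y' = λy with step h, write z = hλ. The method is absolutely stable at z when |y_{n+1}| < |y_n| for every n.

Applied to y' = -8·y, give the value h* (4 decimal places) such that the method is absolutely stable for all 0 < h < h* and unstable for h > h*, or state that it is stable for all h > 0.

(-2.4444,0); λ=-8 ⇒ h* = (22/9)/8 = 0.3056.

Set f=λy, z=hλ:
  k1=λy_n ⇒ h·k1=z·y_n;  k2=λ(1+6/11z)y_n ⇒ h·k2=z(1+6/11z)y_n
  y_{n+1}/y_n = 1 + 1/4z + 3/4z(1+6/11z) = 1 + z + 9/22z²
  Hence R(z) = 1 + z + 9/22z².

Solve |R(x)|<1 on ℝ⁻.
x=-1.71: |R|=0.4862
R=1: x+9/22x²=0 ⇒ x=−22/9=-2.4444; min R=1−1/(4·9/22)=0.3889>−1
Confirm numerically:
  x=-2.307: |R|=0.87028 <1
  x=-1.892: |R|=0.57241 <1
  x=-1.720: |R|=0.49025 <1
  x=-2.892: |R|=1.52950 >1
  x=-2.501: |R|=1.05786 >1
So |R|<1 on (-2.4444, 0).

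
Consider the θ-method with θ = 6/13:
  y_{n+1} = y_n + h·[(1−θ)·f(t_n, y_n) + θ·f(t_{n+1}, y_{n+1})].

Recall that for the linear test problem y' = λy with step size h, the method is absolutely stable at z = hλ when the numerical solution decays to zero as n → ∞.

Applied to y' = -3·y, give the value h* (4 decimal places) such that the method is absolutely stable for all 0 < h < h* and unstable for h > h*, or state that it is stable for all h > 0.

(-26.0000,0); λ=-3 ⇒ h* = (26)/3 = 8.6667.

On y'=λy, z=hλ:
  y_{n+1} = y_n + z·[7/13·y_n + 6/13·y_{n+1}] ⇒ (1 − 6/13z)y_{n+1} = (1 + 7/13z)y_n
  R(z) = (1 + 7/13z)/(1 − 6/13z).

Solve |R(x)|<1 on ℝ⁻.
x=-1.42: |R|=0.1422
R=−1: 1+7/13x = −1+6/13x ⇒ -1/13x=2 ⇒ x=2/(-1/13)=-26.0000
Confirm numerically:
  x=-19.342: |R|=0.94841 <1
  x=-18.532: |R|=0.93987 <1
  x=-17.025: |R|=0.92206 <1
  x=-12.437: |R|=0.84521 <1
  x=-26.578: |R|=1.00335 >1
  x=-26.440: |R|=1.00256 >1
  x=-26.439: |R|=1.00256 >1
So |R|<1 on (-26.0000, 0).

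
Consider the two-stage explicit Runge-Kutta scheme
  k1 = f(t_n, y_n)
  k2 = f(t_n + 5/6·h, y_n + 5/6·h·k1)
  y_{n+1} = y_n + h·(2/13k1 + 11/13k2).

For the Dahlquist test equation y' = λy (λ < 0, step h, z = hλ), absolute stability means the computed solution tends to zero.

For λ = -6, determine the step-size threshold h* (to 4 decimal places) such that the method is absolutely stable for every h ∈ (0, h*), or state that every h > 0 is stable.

On y'=λy, z=hλ:
  k1=λy_n ⇒ h·k1=z·y_n;  k2=λ(1+5/6z)y_n ⇒ h·k2=z(1+5/6z)y_n
  y_{n+1}/y_n = 1 + 2/13z + 11/13z(1+5/6z) = 1 + z + 55/78z²
  so R(z) = 1 + z + 55/78z².

Solve |R(x)|<1 on ℝ⁻.
x=-1.71: |R|=1.3519
R=1: x+55/78x²=0 ⇒ x=−78/55=-1.4182; min R=1−1/(4·55/78)=0.6455>−1
Confirm numerically:
  x=-1.247: |R|=0.84948 <1
  x=-1.096: |R|=0.75101 <1
  x=-0.675: |R|=0.64627 <1
  x=-0.585: |R|=0.65631 <1
  x=-1.958: |R|=1.74530 >1
  x=-1.728: |R|=1.37750 >1
  x=-1.508: |R|=1.09551 >1
So |R|<1 on (-1.4182, 0).

(-1.4182,0); λ=-6 ⇒ h* = (78/55)/6 = 0.2364.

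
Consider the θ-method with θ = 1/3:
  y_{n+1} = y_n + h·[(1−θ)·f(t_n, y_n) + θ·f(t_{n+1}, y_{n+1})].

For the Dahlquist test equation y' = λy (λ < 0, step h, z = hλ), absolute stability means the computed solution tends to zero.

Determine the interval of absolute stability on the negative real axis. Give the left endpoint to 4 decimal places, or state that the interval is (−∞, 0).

Set f=λy, z=hλ:
  y_{n+1} = y_n + z·[2/3·y_n + 1/3·y_{n+1}] ⇒ (1 − 1/3z)y_{n+1} = (1 + 2/3z)y_n
  ⇒ R(z) = (1 + 2/3z)/(1 − 1/3z).

Find x<0 with |R(x)|<1.
x=-1.24: |R|=0.1226
R=−1: 1+2/3x = −1+1/3x ⇒ -1/3x=2 ⇒ x=2/(-1/3)=-6.0000
Confirm numerically:
  x=-4.928: |R|=0.86478 <1
  x=-3.706: |R|=0.65792 <1
  x=-2.516: |R|=0.36838 <1
  x=-6.569: |R|=1.05946 >1
  x=-6.438: |R|=1.04641 >1
  x=-6.331: |R|=1.03547 >1
So |R|<1 on (-6.0000, 0).

z∈(-6.0000,0).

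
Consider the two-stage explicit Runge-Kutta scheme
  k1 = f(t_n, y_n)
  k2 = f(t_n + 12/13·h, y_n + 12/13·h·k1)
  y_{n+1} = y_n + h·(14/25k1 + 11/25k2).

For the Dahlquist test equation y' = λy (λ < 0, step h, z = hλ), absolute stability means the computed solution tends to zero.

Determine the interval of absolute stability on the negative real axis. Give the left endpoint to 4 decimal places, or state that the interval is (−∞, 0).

Set f=λy, z=hλ:
  k1=λy_n ⇒ h·k1=z·y_n;  k2=λ(1+12/13z)y_n ⇒ h·k2=z(1+12/13z)y_n
  y_{n+1}/y_n = 1 + 14/25z + 11/25z(1+12/13z) = 1 + z + 132/325z²
  R(z) = 1 + z + 132/325z².

Boundary: |R(x)|=1, x<0.
x=-0.41: |R|=0.6583
R=1: x+132/325x²=0 ⇒ x=−325/132=-2.4621; min R=1−1/(4·132/325)=0.3845>−1
Confirm numerically:
  x=-1.771: |R|=0.50288 <1
  x=-1.453: |R|=0.40448 <1
  x=-1.146: |R|=0.38741 <1
  x=-1.015: |R|=0.40343 <1
  x=-2.650: |R|=1.20222 >1
  x=-2.648: |R|=1.19991 >1
So |R|<1 on (-2.4621, 0).

(-2.4621, 0).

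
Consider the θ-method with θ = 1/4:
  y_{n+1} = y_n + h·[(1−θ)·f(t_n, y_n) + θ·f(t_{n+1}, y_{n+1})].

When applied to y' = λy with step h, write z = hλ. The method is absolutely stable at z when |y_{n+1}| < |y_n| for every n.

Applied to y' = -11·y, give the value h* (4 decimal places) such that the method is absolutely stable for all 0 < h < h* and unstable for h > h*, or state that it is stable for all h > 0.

Set f=λy, z=hλ:
  y_{n+1} = y_n + z·[3/4·y_n + 1/4·y_{n+1}] ⇒ (1 − 1/4z)y_{n+1} = (1 + 3/4z)y_n
  R(z) = (1 + 3/4z)/(1 − 1/4z).

Solve |R(x)|<1 on ℝ⁻.
x=-0.89: |R|=0.2720
R=−1: 1+3/4x = −1+1/4x ⇒ -1/2x=2 ⇒ x=2/(-1/2)=-4.0000
Confirm numerically:
  x=-3.482: |R|=0.86153 <1
  x=-2.575: |R|=0.56654 <1
  x=-2.547: |R|=0.55613 <1
  x=-4.443: |R|=1.10494 >1
  x=-4.347: |R|=1.08314 >1
Interval (-4.0000, 0).

(-4.0000,0); λ=-11 ⇒ h* = (4)/11 = 0.3636.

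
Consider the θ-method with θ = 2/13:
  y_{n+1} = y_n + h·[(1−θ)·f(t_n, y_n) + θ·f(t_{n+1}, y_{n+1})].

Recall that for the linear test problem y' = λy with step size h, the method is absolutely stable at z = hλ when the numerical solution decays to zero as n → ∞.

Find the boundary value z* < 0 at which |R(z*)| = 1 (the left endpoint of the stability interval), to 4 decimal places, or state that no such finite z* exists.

z* = -2.8889.

With y'=λy (z=hλ):
  y_{n+1} = y_n + z·[11/13·y_n + 2/13·y_{n+1}] ⇒ (1 − 2/13z)y_{n+1} = (1 + 11/13z)y_n
  R(z) = (1 + 11/13z)/(1 − 2/13z).

Boundary: |R(x)|=1, x<0.
x=-0.67: |R|=0.3926
R=−1: 1+11/13x = −1+2/13x ⇒ -9/13x=2 ⇒ x=2/(-9/13)=-2.8889
Confirm numerically:
  x=-2.565: |R|=0.83922 <1
  x=-2.299: |R|=0.69832 <1
  x=-2.285: |R|=0.69067 <1
  x=-1.184: |R|=0.00156 <1
  x=-3.215: |R|=1.15106 >1
  x=-3.214: |R|=1.15061 >1
  x=-3.020: |R|=1.06197 >1
Stable set (-2.8889, 0).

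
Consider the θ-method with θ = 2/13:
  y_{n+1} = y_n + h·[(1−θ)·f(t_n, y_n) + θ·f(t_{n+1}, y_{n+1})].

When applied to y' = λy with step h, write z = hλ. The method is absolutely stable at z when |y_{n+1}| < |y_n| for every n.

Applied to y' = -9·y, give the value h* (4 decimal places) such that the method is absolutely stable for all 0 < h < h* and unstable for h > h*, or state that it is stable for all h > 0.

(-2.8889,0); λ=-9 ⇒ h* = (26/9)/9 = 0.3210.

Test eqn y'=λy, z=hλ:
  y_{n+1} = y_n + z·[11/13·y_n + 2/13·y_{n+1}] ⇒ (1 − 2/13z)y_{n+1} = (1 + 11/13z)y_n
  ⇒ R(z) = (1 + 11/13z)/(1 − 2/13z).

Solve |R(x)|<1 on ℝ⁻.
x=-1.27: |R|=0.0624
R=−1: 1+11/13x = −1+2/13x ⇒ -9/13x=2 ⇒ x=2/(-9/13)=-2.8889
Confirm numerically:
  x=-2.492: |R|=0.80138 <1
  x=-2.199: |R|=0.64312 <1
  x=-2.053: |R|=0.56021 <1
  x=-1.693: |R|=0.34316 <1
  x=-3.331: |R|=1.20237 >1
  x=-3.107: |R|=1.10217 >1
Interval (-2.8889, 0).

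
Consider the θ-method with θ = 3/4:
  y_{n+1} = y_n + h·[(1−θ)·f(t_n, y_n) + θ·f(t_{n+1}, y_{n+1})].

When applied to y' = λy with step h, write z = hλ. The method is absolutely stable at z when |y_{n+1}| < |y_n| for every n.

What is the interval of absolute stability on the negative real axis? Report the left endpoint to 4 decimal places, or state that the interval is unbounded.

Set f=λy, z=hλ:
  y_{n+1} = y_n + z·[1/4·y_n + 3/4·y_{n+1}] ⇒ (1 − 3/4z)y_{n+1} = (1 + 1/4z)y_n
  ⇒ R(z) = (1 + 1/4z)/(1 − 3/4z).

Find x<0 with |R(x)|<1.
x=-0.41: |R|=0.6864
x=-2: |R|=0.2000
x=-10: |R|=0.1765
x=-100: |R|=0.3158
θ=3/4≥1/2 ⇒ |1+1/4x|<|1−3/4x| ∀x<0 ⇒ stable on all of ℝ⁻.

(−∞, 0) — no finite endpoint.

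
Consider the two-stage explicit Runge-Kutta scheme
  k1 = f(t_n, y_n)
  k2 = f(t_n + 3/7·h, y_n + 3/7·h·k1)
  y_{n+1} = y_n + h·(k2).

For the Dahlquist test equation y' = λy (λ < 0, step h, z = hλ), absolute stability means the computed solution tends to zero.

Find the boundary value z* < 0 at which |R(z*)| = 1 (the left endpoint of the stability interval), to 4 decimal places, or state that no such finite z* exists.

left endpoint -2.3333.

With y'=λy (z=hλ):
  k1=λy_n ⇒ h·k1=z·y_n;  k2=λ(1+3/7z)y_n ⇒ h·k2=z(1+3/7z)y_n
  y_{n+1}/y_n = 1 + z(1+3/7z) = 1 + z + 3/7z²
  Hence R(z) = 1 + z + 3/7z².

Boundary: |R(x)|=1, x<0.
x=-1.27: |R|=0.4212
R=1: x+3/7x²=0 ⇒ x=−7/3=-2.3333; min R=1−1/(4·3/7)=0.4167>−1
Confirm numerically:
  x=-2.249: |R|=0.91871 <1
  x=-1.594: |R|=0.49493 <1
  x=-1.195: |R|=0.41701 <1
  x=-2.704: |R|=1.42955 >1
  x=-2.579: |R|=1.27153 >1
So |R|<1 on (-2.3333, 0).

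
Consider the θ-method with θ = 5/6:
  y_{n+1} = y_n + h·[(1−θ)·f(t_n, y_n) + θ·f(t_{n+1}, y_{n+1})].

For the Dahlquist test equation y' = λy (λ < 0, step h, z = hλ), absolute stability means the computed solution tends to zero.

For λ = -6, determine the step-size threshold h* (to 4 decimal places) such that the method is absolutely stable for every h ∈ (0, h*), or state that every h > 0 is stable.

Test eqn y'=λy, z=hλ:
  y_{n+1} = y_n + z·[1/6·y_n + 5/6·y_{n+1}] ⇒ (1 − 5/6z)y_{n+1} = (1 + 1/6z)y_n
  R(z) = (1 + 1/6z)/(1 − 5/6z).

Need |R(x)|<1, x<0.
x=-0.64: |R|=0.5826
x=-2: |R|=0.2500
x=-10: |R|=0.0714
x=-100: |R|=0.1858
θ=5/6≥1/2 ⇒ |1+1/6x|<|1−5/6x| ∀x<0 ⇒ stable on all of ℝ⁻.

unbounded; (−∞, 0). Any h>0 works for λ=-6.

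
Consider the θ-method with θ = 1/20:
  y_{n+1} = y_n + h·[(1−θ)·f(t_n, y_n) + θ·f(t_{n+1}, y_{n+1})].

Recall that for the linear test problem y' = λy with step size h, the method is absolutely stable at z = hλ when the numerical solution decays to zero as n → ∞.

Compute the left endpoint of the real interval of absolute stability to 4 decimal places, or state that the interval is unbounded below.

Set f=λy, z=hλ:
  y_{n+1} = y_n + z·[19/20·y_n + 1/20·y_{n+1}] ⇒ (1 − 1/20z)y_{n+1} = (1 + 19/20z)y_n
  so R(z) = (1 + 19/20z)/(1 − 1/20z).

Solve |R(x)|<1 on ℝ⁻.
x=-1.2: |R|=0.1321
R=−1: 1+19/20x = −1+1/20x ⇒ -9/10x=2 ⇒ x=2/(-9/10)=-2.2222
Confirm numerically:
  x=-2.147: |R|=0.93886 <1
  x=-1.964: |R|=0.78838 <1
  x=-1.301: |R|=0.22154 <1
  x=-1.061: |R|=0.00755 <1
  x=-2.642: |R|=1.33372 >1
  x=-2.591: |R|=1.29383 >1
  x=-2.375: |R|=1.12291 >1
Stable set (-2.2222, 0).

left endpoint -2.2222.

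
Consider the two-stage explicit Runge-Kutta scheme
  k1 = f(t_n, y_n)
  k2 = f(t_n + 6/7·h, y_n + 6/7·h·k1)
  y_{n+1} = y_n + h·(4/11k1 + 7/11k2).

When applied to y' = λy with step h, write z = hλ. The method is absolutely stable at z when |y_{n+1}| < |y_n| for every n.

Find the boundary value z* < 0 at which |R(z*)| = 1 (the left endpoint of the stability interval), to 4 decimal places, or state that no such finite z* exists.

With y'=λy (z=hλ):
  k1=λy_n ⇒ h·k1=z·y_n;  k2=λ(1+6/7z)y_n ⇒ h·k2=z(1+6/7z)y_n
  y_{n+1}/y_n = 1 + 4/11z + 7/11z(1+6/7z) = 1 + z + 6/11z²
  Hence R(z) = 1 + z + 6/11z².

Solve |R(x)|<1 on ℝ⁻.
x=-0.67: |R|=0.5749
R=1: x+6/11x²=0 ⇒ x=−11/6=-1.8333; min R=1−1/(4·6/11)=0.5417>−1
Confirm numerically:
  x=-1.437: |R|=0.68935 <1
  x=-1.318: |R|=0.62952 <1
  x=-1.034: |R|=0.54918 <1
  x=-0.737: |R|=0.55927 <1
  x=-2.213: |R|=1.45829 >1
  x=-2.148: |R|=1.36867 >1
  x=-2.144: |R|=1.36331 >1
Stable set (-1.8333, 0).

z* = -1.8333.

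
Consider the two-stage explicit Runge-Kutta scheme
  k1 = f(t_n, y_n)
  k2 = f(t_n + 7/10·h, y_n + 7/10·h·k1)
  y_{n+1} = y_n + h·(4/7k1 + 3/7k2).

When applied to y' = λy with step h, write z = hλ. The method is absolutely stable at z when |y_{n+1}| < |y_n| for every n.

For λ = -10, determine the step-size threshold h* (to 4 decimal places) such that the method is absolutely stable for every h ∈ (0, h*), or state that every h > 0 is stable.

(-3.3333,0); λ=-10 ⇒ h* = (10/3)/10 = 0.3333.

With y'=λy (z=hλ):
  k1=λy_n ⇒ h·k1=z·y_n;  k2=λ(1+7/10z)y_n ⇒ h·k2=z(1+7/10z)y_n
  y_{n+1}/y_n = 1 + 4/7z + 3/7z(1+7/10z) = 1 + z + 3/10z²
  ⇒ R(z) = 1 + z + 3/10z².

Need |R(x)|<1, x<0.
x=-0.85: |R|=0.3668
R=1: x+3/10x²=0 ⇒ x=−10/3=-3.3333; min R=1−1/(4·3/10)=0.1667>−1
Confirm numerically:
  x=-3.256: |R|=0.92446 <1
  x=-2.954: |R|=0.66383 <1
  x=-2.787: |R|=0.54321 <1
  x=-1.772: |R|=0.17000 <1
  x=-3.788: |R|=1.51668 >1
  x=-3.409: |R|=1.07738 >1
Stable set (-3.3333, 0).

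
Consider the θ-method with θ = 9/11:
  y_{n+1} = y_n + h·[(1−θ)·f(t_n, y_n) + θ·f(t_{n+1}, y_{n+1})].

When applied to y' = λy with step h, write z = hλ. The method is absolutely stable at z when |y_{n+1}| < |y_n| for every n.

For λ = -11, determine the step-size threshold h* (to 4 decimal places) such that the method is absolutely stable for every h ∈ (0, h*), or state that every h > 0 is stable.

(−∞, 0) — no finite endpoint. Any h>0 works for λ=-11.

With y'=λy (z=hλ):
  y_{n+1} = y_n + z·[2/11·y_n + 9/11·y_{n+1}] ⇒ (1 − 9/11z)y_{n+1} = (1 + 2/11z)y_n
  so R(z) = (1 + 2/11z)/(1 − 9/11z).

Find x<0 with |R(x)|<1.
x=-1.09: |R|=0.4238
x=-2: |R|=0.2414
x=-10: |R|=0.0891
x=-100: |R|=0.2075
θ=9/11≥1/2 ⇒ |1+2/11x|<|1−9/11x| ∀x<0 ⇒ stable on all of ℝ⁻.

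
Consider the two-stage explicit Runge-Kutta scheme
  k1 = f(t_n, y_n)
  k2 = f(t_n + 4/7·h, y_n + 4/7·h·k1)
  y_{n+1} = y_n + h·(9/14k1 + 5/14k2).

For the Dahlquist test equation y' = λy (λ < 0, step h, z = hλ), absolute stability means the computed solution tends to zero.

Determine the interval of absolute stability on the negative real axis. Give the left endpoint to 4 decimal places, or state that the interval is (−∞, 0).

On y'=λy, z=hλ:
  k1=λy_n ⇒ h·k1=z·y_n;  k2=λ(1+4/7z)y_n ⇒ h·k2=z(1+4/7z)y_n
  y_{n+1}/y_n = 1 + 9/14z + 5/14z(1+4/7z) = 1 + z + 10/49z²
  Hence R(z) = 1 + z + 10/49z².

Solve |R(x)|<1 on ℝ⁻.
x=-1.24: |R|=0.0738
R=1: x+10/49x²=0 ⇒ x=−49/10=-4.9000; min R=1−1/(4·10/49)=-0.2250>−1
Confirm numerically:
  x=-4.609: |R|=0.72628 <1
  x=-3.786: |R|=0.13926 <1
  x=-3.271: |R|=0.08744 <1
  x=-5.439: |R|=1.59829 >1
  x=-5.291: |R|=1.42220 >1
  x=-4.927: |R|=1.02715 >1
So |R|<1 on (-4.9000, 0).

(-4.9000, 0).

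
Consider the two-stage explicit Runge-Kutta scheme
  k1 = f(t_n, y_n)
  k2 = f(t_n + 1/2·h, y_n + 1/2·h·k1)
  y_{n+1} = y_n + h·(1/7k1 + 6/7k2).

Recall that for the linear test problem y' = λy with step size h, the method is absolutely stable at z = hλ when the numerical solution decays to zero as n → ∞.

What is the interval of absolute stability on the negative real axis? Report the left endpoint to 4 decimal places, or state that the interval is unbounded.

Test eqn y'=λy, z=hλ:
  k1=λy_n ⇒ h·k1=z·y_n;  k2=λ(1+1/2z)y_n ⇒ h·k2=z(1+1/2z)y_n
  y_{n+1}/y_n = 1 + 1/7z + 6/7z(1+1/2z) = 1 + z + 3/7z²
  Hence R(z) = 1 + z + 3/7z².

Solve |R(x)|<1 on ℝ⁻.
x=-0.35: |R|=0.7025
R=1: x+3/7x²=0 ⇒ x=−7/3=-2.3333; min R=1−1/(4·3/7)=0.4167>−1
Confirm numerically:
  x=-2.018: |R|=0.72728 <1
  x=-1.813: |R|=0.59570 <1
  x=-1.379: |R|=0.43599 <1
  x=-2.893: |R|=1.69391 >1
  x=-2.467: |R|=1.14132 >1
Stable set (-2.3333, 0).

z∈(-2.3333,0).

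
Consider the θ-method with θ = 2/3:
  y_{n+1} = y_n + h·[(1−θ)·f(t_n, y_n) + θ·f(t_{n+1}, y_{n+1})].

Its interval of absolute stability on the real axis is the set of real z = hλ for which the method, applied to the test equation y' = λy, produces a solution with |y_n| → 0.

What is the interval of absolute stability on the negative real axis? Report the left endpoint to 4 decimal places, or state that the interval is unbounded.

unbounded; (−∞, 0).

With y'=λy (z=hλ):
  y_{n+1} = y_n + z·[1/3·y_n + 2/3·y_{n+1}] ⇒ (1 − 2/3z)y_{n+1} = (1 + 1/3z)y_n
  ⇒ R(z) = (1 + 1/3z)/(1 − 2/3z).

Need |R(x)|<1, x<0.
x=-0.38: |R|=0.6968
x=-2: |R|=0.1429
x=-10: |R|=0.3043
x=-100: |R|=0.4778
θ=2/3≥1/2 ⇒ |1+1/3x|<|1−2/3x| ∀x<0 ⇒ interval (−∞,0).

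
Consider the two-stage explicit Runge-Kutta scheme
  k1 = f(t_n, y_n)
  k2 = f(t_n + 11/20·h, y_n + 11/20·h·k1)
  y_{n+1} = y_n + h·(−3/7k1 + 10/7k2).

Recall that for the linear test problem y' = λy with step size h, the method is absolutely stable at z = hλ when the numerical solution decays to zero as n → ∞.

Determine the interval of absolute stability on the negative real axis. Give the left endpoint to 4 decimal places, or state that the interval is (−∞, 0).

Test eqn y'=λy, z=hλ:
  k1=λy_n ⇒ h·k1=z·y_n;  k2=λ(1+11/20z)y_n ⇒ h·k2=z(1+11/20z)y_n
  y_{n+1}/y_n = 1 − 3/7z + 10/7z(1+11/20z) = 1 + z + 11/14z²
  ⇒ R(z) = 1 + z + 11/14z².

Boundary: |R(x)|=1, x<0.
x=-1.73: |R|=1.6216
R=1: x+11/14x²=0 ⇒ x=−14/11=-1.2727; min R=1−1/(4·11/14)=0.6818>−1
Confirm numerically:
  x=-1.002: |R|=0.78686 <1
  x=-0.981: |R|=0.77514 <1
  x=-0.862: |R|=0.72182 <1
  x=-0.699: |R|=0.68490 <1
  x=-1.788: |R|=1.72388 >1
  x=-1.782: |R|=1.71305 >1
So |R|<1 on (-1.2727, 0).

z∈(-1.2727,0).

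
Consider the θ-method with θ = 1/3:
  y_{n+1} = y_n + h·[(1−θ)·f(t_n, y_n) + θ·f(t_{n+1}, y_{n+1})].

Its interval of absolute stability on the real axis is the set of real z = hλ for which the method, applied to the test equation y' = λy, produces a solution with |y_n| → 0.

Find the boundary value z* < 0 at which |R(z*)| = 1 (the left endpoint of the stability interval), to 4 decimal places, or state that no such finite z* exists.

On y'=λy, z=hλ:
  y_{n+1} = y_n + z·[2/3·y_n + 1/3·y_{n+1}] ⇒ (1 − 1/3z)y_{n+1} = (1 + 2/3z)y_n
  R(z) = (1 + 2/3z)/(1 − 1/3z).

Need |R(x)|<1, x<0.
x=-1.58: |R|=0.0349
R=−1: 1+2/3x = −1+1/3x ⇒ -1/3x=2 ⇒ x=2/(-1/3)=-6.0000
Confirm numerically:
  x=-4.762: |R|=0.84051 <1
  x=-4.013: |R|=0.71667 <1
  x=-3.120: |R|=0.52941 <1
  x=-2.934: |R|=0.48332 <1
  x=-6.492: |R|=1.05183 >1
  x=-6.298: |R|=1.03205 >1
  x=-6.232: |R|=1.02513 >1
Stable set (-6.0000, 0).

z* = -6.0000.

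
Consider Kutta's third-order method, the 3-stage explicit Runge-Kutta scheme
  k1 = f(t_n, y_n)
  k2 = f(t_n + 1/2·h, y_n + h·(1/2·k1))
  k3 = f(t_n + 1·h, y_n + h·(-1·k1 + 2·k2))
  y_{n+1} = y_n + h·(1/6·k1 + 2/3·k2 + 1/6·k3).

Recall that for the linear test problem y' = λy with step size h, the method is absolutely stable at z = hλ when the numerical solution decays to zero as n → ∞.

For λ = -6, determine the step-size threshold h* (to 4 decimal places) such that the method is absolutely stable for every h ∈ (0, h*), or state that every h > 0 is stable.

(-2.5127,0); λ=-6 ⇒ h* = 0.4188.

Test eqn y'=λy, z=hλ:
  order 3, 3-stage ⇒ R(z)=1+z+z^2/2+z^3/6
  (e.g. R(-1.13)=0.26797, |R|=0.26797)

Need |R(x)|<1, x<0.
x=-1.13: |R|=0.2680
|R(-2.72)|=1.3747 |R(-2.64)|=1.2218 |R(-1.27)|=0.1951
Bisect:
  x_lo=-3.0811 |R|=2.2094  x_hi=-0.0596 |R|=0.9421
  mid=-1.57035 |R|=0.01724 →hi
  mid=-2.32572 |R|=0.71786 →hi
  mid=-2.70341 |R|=1.34214 →lo
  mid=-2.51456 |R|=1.00299 →lo
  mid=-2.42014 |R|=0.85410 →hi
  mid=-2.46735 |R|=0.92691 →hi
  mid=-2.49096 |R|=0.96454 →hi
  mid=-2.50276 |R|=0.98366 →hi
  mid=-2.50866 |R|=0.99330 →hi
  ...
  [-2.51291,-2.51272] ⇒ x*=-2.5127
So |R|<1 on (-2.5127, 0).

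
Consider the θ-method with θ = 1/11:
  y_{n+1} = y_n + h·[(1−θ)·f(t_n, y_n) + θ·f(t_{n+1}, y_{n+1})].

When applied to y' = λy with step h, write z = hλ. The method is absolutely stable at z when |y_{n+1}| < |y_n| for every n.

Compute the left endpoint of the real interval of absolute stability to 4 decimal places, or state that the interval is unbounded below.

On y'=λy, z=hλ:
  y_{n+1} = y_n + z·[10/11·y_n + 1/11·y_{n+1}] ⇒ (1 − 1/11z)y_{n+1} = (1 + 10/11z)y_n
  ⇒ R(z) = (1 + 10/11z)/(1 − 1/11z).

Find x<0 with |R(x)|<1.
x=-0.66: |R|=0.3774
R=−1: 1+10/11x = −1+1/11x ⇒ -9/11x=2 ⇒ x=2/(-9/11)=-2.4444
Confirm numerically:
  x=-2.096: |R|=0.76054 <1
  x=-1.939: |R|=0.64843 <1
  x=-1.557: |R|=0.36394 <1
  x=-2.729: |R|=1.18654 >1
  x=-2.613: |R|=1.11144 >1
  x=-2.516: |R|=1.04765 >1
So |R|<1 on (-2.4444, 0).

left endpoint -2.4444.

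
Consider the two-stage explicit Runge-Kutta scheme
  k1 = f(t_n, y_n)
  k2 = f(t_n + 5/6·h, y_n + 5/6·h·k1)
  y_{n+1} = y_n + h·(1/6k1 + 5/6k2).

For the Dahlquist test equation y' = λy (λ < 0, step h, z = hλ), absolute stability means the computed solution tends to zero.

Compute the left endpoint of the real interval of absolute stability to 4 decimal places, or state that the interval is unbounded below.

left endpoint -1.4400.

Set f=λy, z=hλ:
  k1=λy_n ⇒ h·k1=z·y_n;  k2=λ(1+5/6z)y_n ⇒ h·k2=z(1+5/6z)y_n
  y_{n+1}/y_n = 1 + 1/6z + 5/6z(1+5/6z) = 1 + z + 25/36z²
  Hence R(z) = 1 + z + 25/36z².

Solve |R(x)|<1 on ℝ⁻.
x=-1.34: |R|=0.9069
R=1: x+25/36x²=0 ⇒ x=−36/25=-1.4400; min R=1−1/(4·25/36)=0.6400>−1
Confirm numerically:
  x=-1.106: |R|=0.74347 <1
  x=-0.875: |R|=0.65668 <1
  x=-0.763: |R|=0.64128 <1
  x=-1.929: |R|=1.65506 >1
  x=-1.916: |R|=1.63334 >1
Stable set (-1.4400, 0).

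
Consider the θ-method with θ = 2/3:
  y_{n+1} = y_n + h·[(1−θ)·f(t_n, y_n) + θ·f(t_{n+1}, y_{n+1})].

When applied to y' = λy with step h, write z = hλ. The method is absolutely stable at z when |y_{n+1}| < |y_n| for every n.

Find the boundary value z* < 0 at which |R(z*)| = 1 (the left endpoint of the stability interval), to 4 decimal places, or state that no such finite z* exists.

interval (−∞, 0).

On y'=λy, z=hλ:
  y_{n+1} = y_n + z·[1/3·y_n + 2/3·y_{n+1}] ⇒ (1 − 2/3z)y_{n+1} = (1 + 1/3z)y_n
  ⇒ R(z) = (1 + 1/3z)/(1 − 2/3z).

Need |R(x)|<1, x<0.
x=-0.84: |R|=0.4615
x=-2: |R|=0.1429
x=-10: |R|=0.3043
x=-100: |R|=0.4778
θ=2/3≥1/2 ⇒ |1+1/3x|<|1−2/3x| ∀x<0 ⇒ stable on all of ℝ⁻.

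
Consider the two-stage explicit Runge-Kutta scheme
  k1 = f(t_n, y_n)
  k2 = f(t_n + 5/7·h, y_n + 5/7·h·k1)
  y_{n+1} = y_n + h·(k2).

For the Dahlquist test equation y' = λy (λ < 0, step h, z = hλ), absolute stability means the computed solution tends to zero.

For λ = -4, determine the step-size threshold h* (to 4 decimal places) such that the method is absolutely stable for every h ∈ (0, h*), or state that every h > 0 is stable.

Set f=λy, z=hλ:
  k1=λy_n ⇒ h·k1=z·y_n;  k2=λ(1+5/7z)y_n ⇒ h·k2=z(1+5/7z)y_n
  y_{n+1}/y_n = 1 + z(1+5/7z) = 1 + z + 5/7z²
  Hence R(z) = 1 + z + 5/7z².

Solve |R(x)|<1 on ℝ⁻.
x=-0.32: |R|=0.7531
R=1: x+5/7x²=0 ⇒ x=−7/5=-1.4000; min R=1−1/(4·5/7)=0.6500>−1
Confirm numerically:
  x=-1.271: |R|=0.88289 <1
  x=-1.148: |R|=0.79336 <1
  x=-1.013: |R|=0.71998 <1
  x=-0.881: |R|=0.67340 <1
  x=-1.773: |R|=1.47238 >1
  x=-1.558: |R|=1.17583 >1
So |R|<1 on (-1.4000, 0).

(-1.4000,0); λ=-4 ⇒ h* = (7/5)/4 = 0.3500.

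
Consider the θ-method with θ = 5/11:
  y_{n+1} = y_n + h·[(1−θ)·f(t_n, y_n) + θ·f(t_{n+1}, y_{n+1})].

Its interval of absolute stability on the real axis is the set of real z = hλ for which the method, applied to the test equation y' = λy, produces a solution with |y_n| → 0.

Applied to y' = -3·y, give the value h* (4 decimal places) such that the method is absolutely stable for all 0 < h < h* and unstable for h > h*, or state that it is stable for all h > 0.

Set f=λy, z=hλ:
  y_{n+1} = y_n + z·[6/11·y_n + 5/11·y_{n+1}] ⇒ (1 − 5/11z)y_{n+1} = (1 + 6/11z)y_n
  ⇒ R(z) = (1 + 6/11z)/(1 − 5/11z).

Need |R(x)|<1, x<0.
x=-1.14: |R|=0.2491
R=−1: 1+6/11x = −1+5/11x ⇒ -1/11x=2 ⇒ x=2/(-1/11)=-22.0000
Confirm numerically:
  x=-19.287: |R|=0.97475 <1
  x=-12.082: |R|=0.86111 <1
  x=-9.995: |R|=0.80312 <1
  x=-9.302: |R|=0.77920 <1
  x=-22.286: |R|=1.00234 >1
  x=-22.281: |R|=1.00230 >1
  x=-22.120: |R|=1.00099 >1
So |R|<1 on (-22.0000, 0).

(-22.0000,0); λ=-3 ⇒ h* = (22)/3 = 7.3333.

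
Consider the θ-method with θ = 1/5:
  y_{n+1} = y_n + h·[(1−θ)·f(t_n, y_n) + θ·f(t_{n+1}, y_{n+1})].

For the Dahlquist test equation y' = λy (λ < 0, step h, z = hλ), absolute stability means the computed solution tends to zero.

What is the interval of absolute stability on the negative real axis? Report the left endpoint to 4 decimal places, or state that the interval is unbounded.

(-3.3333, 0).

Test eqn y'=λy, z=hλ:
  y_{n+1} = y_n + z·[4/5·y_n + 1/5·y_{n+1}] ⇒ (1 − 1/5z)y_{n+1} = (1 + 4/5z)y_n
  R(z) = (1 + 4/5z)/(1 − 1/5z).

Find x<0 with |R(x)|<1.
x=-0.89: |R|=0.2445
R=−1: 1+4/5x = −1+1/5x ⇒ -3/5x=2 ⇒ x=2/(-3/5)=-3.3333
Confirm numerically:
  x=-2.630: |R|=0.72346 <1
  x=-2.297: |R|=0.57393 <1
  x=-1.613: |R|=0.21957 <1
  x=-3.702: |R|=1.12710 >1
  x=-3.636: |R|=1.10514 >1
  x=-3.418: |R|=1.03017 >1
Stable set (-3.3333, 0).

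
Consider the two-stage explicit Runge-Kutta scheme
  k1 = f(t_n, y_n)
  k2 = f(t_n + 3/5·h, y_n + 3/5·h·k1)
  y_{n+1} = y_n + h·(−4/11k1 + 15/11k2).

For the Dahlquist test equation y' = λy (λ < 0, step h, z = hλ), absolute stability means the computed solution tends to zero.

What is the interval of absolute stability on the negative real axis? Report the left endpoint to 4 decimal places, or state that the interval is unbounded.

z∈(-1.2222,0).

With y'=λy (z=hλ):
  k1=λy_n ⇒ h·k1=z·y_n;  k2=λ(1+3/5z)y_n ⇒ h·k2=z(1+3/5z)y_n
  y_{n+1}/y_n = 1 − 4/11z + 15/11z(1+3/5z) = 1 + z + 9/11z²
  so R(z) = 1 + z + 9/11z².

Find x<0 with |R(x)|<1.
x=-1.12: |R|=0.9063
R=1: x+9/11x²=0 ⇒ x=−11/9=-1.2222; min R=1−1/(4·9/11)=0.6944>−1
Confirm numerically:
  x=-1.133: |R|=0.91729 <1
  x=-1.061: |R|=0.86004 <1
  x=-1.049: |R|=0.85133 <1
  x=-0.827: |R|=0.73258 <1
  x=-1.750: |R|=1.75568 >1
  x=-1.486: |R|=1.32071 >1
  x=-1.247: |R|=1.02528 >1
So |R|<1 on (-1.2222, 0).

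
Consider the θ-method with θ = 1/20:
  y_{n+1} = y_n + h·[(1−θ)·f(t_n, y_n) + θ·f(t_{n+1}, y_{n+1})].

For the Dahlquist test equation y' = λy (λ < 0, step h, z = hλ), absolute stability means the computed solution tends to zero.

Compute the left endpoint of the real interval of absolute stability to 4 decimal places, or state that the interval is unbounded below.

left endpoint -2.2222.

On y'=λy, z=hλ:
  y_{n+1} = y_n + z·[19/20·y_n + 1/20·y_{n+1}] ⇒ (1 − 1/20z)y_{n+1} = (1 + 19/20z)y_n
  ⇒ R(z) = (1 + 19/20z)/(1 − 1/20z).

Solve |R(x)|<1 on ℝ⁻.
x=-1.56: |R|=0.4471
R=−1: 1+19/20x = −1+1/20x ⇒ -9/10x=2 ⇒ x=2/(-9/10)=-2.2222
Confirm numerically:
  x=-2.084: |R|=0.88734 <1
  x=-1.959: |R|=0.78423 <1
  x=-1.946: |R|=0.77344 <1
  x=-1.918: |R|=0.75016 <1
  x=-2.543: |R|=1.25613 >1
  x=-2.488: |R|=1.21274 >1
  x=-2.384: |R|=1.13009 >1
Stable set (-2.2222, 0).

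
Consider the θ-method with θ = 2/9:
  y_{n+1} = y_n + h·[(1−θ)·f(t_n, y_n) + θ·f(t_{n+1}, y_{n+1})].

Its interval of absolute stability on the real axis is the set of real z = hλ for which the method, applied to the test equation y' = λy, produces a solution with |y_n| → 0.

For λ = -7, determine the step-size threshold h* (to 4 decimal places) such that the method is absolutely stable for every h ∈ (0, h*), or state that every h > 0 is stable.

Set f=λy, z=hλ:
  y_{n+1} = y_n + z·[7/9·y_n + 2/9·y_{n+1}] ⇒ (1 − 2/9z)y_{n+1} = (1 + 7/9z)y_n
  so R(z) = (1 + 7/9z)/(1 − 2/9z).

Find x<0 with |R(x)|<1.
x=-1.76: |R|=0.2652
R=−1: 1+7/9x = −1+2/9x ⇒ -5/9x=2 ⇒ x=2/(-5/9)=-3.6000
Confirm numerically:
  x=-2.803: |R|=0.72717 <1
  x=-1.839: |R|=0.30549 <1
  x=-1.549: |R|=0.15234 <1
  x=-4.155: |R|=1.16031 >1
  x=-3.639: |R|=1.01198 >1
Stable set (-3.6000, 0).

(-3.6000,0); λ=-7 ⇒ h* = (18/5)/7 = 0.5143.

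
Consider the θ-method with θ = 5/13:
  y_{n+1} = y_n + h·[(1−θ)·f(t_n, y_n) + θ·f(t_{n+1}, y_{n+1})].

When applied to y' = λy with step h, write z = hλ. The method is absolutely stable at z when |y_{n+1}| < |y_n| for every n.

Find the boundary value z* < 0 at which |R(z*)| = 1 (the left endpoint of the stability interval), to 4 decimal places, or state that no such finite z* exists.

Set f=λy, z=hλ:
  y_{n+1} = y_n + z·[8/13·y_n + 5/13·y_{n+1}] ⇒ (1 − 5/13z)y_{n+1} = (1 + 8/13z)y_n
  so R(z) = (1 + 8/13z)/(1 − 5/13z).

Boundary: |R(x)|=1, x<0.
x=-1.33: |R|=0.1201
R=−1: 1+8/13x = −1+5/13x ⇒ -3/13x=2 ⇒ x=2/(-3/13)=-8.6667
Confirm numerically:
  x=-8.289: |R|=0.97919 <1
  x=-5.061: |R|=0.71761 <1
  x=-3.711: |R|=0.52885 <1
  x=-9.162: |R|=1.02527 >1
  x=-8.885: |R|=1.01141 >1
Interval (-8.6667, 0).

left endpoint -8.6667.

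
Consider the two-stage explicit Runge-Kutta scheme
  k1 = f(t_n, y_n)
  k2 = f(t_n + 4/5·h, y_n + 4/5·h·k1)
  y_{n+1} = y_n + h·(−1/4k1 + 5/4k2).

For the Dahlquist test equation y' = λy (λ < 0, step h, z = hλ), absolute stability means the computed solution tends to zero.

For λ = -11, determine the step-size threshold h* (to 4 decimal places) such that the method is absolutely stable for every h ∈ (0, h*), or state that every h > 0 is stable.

With y'=λy (z=hλ):
  k1=λy_n ⇒ h·k1=z·y_n;  k2=λ(1+4/5z)y_n ⇒ h·k2=z(1+4/5z)y_n
  y_{n+1}/y_n = 1 − 1/4z + 5/4z(1+4/5z) = 1 + z + z²
  Hence R(z) = 1 + z + z².

Need |R(x)|<1, x<0.
x=-0.36: |R|=0.7696
R=1: x+1x²=0 ⇒ x=−1=-1.0000; min R=1−1/(4·1)=0.7500>−1
Confirm numerically:
  x=-0.726: |R|=0.80108 <1
  x=-0.669: |R|=0.77856 <1
  x=-0.536: |R|=0.75130 <1
  x=-1.561: |R|=1.87572 >1
  x=-1.183: |R|=1.21649 >1
Interval (-1.0000, 0).

(-1.0000,0); λ=-11 ⇒ h* = (1)/11 = 0.0909.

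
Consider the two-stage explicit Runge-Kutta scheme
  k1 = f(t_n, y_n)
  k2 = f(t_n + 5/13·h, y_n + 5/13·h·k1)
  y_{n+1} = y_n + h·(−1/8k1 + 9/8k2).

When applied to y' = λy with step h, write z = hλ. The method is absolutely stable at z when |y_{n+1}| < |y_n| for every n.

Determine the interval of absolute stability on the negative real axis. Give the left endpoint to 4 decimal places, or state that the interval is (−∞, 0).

Test eqn y'=λy, z=hλ:
  k1=λy_n ⇒ h·k1=z·y_n;  k2=λ(1+5/13z)y_n ⇒ h·k2=z(1+5/13z)y_n
  y_{n+1}/y_n = 1 − 1/8z + 9/8z(1+5/13z) = 1 + z + 45/104z²
  ⇒ R(z) = 1 + z + 45/104z².

Need |R(x)|<1, x<0.
x=-0.62: |R|=0.5463
R=1: x+45/104x²=0 ⇒ x=−104/45=-2.3111; min R=1−1/(4·45/104)=0.4222>−1
Confirm numerically:
  x=-2.171: |R|=0.86838 <1
  x=-1.766: |R|=0.58346 <1
  x=-1.542: |R|=0.48684 <1
  x=-2.462: |R|=1.16074 >1
  x=-2.384: |R|=1.07519 >1
Stable set (-2.3111, 0).

(-2.3111, 0).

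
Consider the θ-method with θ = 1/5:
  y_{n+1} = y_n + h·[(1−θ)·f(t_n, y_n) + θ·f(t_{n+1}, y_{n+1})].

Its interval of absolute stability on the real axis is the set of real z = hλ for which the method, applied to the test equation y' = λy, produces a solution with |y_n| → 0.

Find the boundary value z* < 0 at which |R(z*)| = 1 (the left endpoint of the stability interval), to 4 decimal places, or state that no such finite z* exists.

Test eqn y'=λy, z=hλ:
  y_{n+1} = y_n + z·[4/5·y_n + 1/5·y_{n+1}] ⇒ (1 − 1/5z)y_{n+1} = (1 + 4/5z)y_n
  R(z) = (1 + 4/5z)/(1 − 1/5z).

Boundary: |R(x)|=1, x<0.
x=-0.34: |R|=0.6816
R=−1: 1+4/5x = −1+1/5x ⇒ -3/5x=2 ⇒ x=2/(-3/5)=-3.3333
Confirm numerically:
  x=-3.232: |R|=0.96307 <1
  x=-2.795: |R|=0.79282 <1
  x=-1.334: |R|=0.05305 <1
  x=-3.777: |R|=1.15165 >1
  x=-3.705: |R|=1.12809 >1
So |R|<1 on (-3.3333, 0).

z* = -3.3333.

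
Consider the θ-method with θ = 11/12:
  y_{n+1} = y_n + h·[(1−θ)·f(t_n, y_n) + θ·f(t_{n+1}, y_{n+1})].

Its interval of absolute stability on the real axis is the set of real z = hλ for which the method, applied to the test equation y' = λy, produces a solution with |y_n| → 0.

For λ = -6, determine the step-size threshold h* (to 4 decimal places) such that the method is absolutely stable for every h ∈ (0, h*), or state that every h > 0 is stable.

Test eqn y'=λy, z=hλ:
  y_{n+1} = y_n + z·[1/12·y_n + 11/12·y_{n+1}] ⇒ (1 − 11/12z)y_{n+1} = (1 + 1/12z)y_n
  R(z) = (1 + 1/12z)/(1 − 11/12z).

Solve |R(x)|<1 on ℝ⁻.
x=-1.15: |R|=0.4402
x=-2: |R|=0.2941
x=-10: |R|=0.0164
x=-100: |R|=0.0791
θ=11/12≥1/2 ⇒ |1+1/12x|<|1−11/12x| ∀x<0 ⇒ interval (−∞,0).

(−∞, 0) — no finite endpoint. Any h>0 works for λ=-6.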